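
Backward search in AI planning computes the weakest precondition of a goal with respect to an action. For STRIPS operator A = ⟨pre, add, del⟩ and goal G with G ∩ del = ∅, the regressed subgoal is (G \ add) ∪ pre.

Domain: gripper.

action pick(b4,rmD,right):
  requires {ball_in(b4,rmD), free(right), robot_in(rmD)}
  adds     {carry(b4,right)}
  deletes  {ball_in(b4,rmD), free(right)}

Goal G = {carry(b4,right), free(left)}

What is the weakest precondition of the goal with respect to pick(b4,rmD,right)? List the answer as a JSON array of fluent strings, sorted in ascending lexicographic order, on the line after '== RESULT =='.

Regress:
  G ∩ del = {}  (empty — regression defined)
  G \ add = {carry(b4,right), free(left)} \ {carry(b4,right)} = {free(left)}
  ∪ pre   = {free(left)} ∪ {ball_in(b4,rmD), free(right), robot_in(rmD)}
          = {ball_in(b4,rmD), free(left), free(right), robot_in(rmD)}

== RESULT ==
["ball_in(b4,rmD)", "free(left)", "free(right)", "robot_in(rmD)"]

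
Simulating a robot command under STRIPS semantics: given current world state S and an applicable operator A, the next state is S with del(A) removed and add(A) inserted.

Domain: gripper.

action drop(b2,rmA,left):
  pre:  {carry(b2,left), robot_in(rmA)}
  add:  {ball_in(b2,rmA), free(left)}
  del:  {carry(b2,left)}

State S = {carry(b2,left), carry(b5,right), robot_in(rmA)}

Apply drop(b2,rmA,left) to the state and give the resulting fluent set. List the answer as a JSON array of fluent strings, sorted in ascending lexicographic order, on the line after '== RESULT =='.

Compute (S \ del) ∪ add:
  pre ⊆ S: {carry(b2,left), robot_in(rmA)} ⊆ S  — applicable
  S \ del = {carry(b5,right), robot_in(rmA)}
  ∪ add   = {ball_in(b2,rmA), carry(b5,right), free(left), robot_in(rmA)}

== RESULT ==
["ball_in(b2,rmA)", "carry(b5,right)", "free(left)", "robot_in(rmA)"]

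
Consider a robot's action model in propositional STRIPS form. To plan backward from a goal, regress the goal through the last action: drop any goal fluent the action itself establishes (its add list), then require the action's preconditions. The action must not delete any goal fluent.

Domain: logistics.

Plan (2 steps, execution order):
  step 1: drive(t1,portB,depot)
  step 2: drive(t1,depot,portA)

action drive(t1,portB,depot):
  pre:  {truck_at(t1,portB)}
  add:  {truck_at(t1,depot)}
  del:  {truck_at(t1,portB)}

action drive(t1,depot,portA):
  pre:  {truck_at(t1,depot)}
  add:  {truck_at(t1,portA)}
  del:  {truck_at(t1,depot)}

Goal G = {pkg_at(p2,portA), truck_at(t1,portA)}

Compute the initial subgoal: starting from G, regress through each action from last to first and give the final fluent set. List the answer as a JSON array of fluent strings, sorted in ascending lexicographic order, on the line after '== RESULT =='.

Regress step by step:
  through step 2 (drive(t1,depot,portA)): drop {truck_at(t1,portA)}, keep {pkg_at(p2,portA)}, require {truck_at(t1,depot)}
    → {pkg_at(p2,portA), truck_at(t1,depot)}
  through step 1 (drive(t1,portB,depot)): drop {truck_at(t1,depot)}, keep {pkg_at(p2,portA)}, require {truck_at(t1,portB)}
    → {pkg_at(p2,portA), truck_at(t1,portB)}

== RESULT ==
["pkg_at(p2,portA)", "truck_at(t1,portB)"]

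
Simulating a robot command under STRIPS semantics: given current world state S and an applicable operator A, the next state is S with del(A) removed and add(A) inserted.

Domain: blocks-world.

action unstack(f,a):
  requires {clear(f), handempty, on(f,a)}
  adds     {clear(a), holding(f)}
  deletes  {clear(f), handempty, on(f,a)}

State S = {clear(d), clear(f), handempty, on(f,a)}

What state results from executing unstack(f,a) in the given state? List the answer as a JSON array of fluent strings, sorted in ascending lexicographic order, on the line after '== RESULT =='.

Progress:
  pre ⊆ S: {clear(f), handempty, on(f,a)} ⊆ S  — applicable
  S \ del = {clear(d)}
  ∪ add   = {clear(a), clear(d), holding(f)}

== RESULT ==
["clear(a)", "clear(d)", "holding(f)"]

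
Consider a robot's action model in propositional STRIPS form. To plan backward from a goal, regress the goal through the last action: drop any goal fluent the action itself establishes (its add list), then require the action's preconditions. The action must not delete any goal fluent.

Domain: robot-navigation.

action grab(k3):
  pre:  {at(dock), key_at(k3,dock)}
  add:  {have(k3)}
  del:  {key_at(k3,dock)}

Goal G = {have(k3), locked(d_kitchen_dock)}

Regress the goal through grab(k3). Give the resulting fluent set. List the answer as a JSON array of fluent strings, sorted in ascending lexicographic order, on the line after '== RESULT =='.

Regress:
  G ∩ del = {}  (empty — regression defined)
  G \ add = {have(k3), locked(d_kitchen_dock)} \ {have(k3)} = {locked(d_kitchen_dock)}
  ∪ pre   = {locked(d_kitchen_dock)} ∪ {at(dock), key_at(k3,dock)}
          = {at(dock), key_at(k3,dock), locked(d_kitchen_dock)}

== RESULT ==
["at(dock)", "key_at(k3,dock)", "locked(d_kitchen_dock)"]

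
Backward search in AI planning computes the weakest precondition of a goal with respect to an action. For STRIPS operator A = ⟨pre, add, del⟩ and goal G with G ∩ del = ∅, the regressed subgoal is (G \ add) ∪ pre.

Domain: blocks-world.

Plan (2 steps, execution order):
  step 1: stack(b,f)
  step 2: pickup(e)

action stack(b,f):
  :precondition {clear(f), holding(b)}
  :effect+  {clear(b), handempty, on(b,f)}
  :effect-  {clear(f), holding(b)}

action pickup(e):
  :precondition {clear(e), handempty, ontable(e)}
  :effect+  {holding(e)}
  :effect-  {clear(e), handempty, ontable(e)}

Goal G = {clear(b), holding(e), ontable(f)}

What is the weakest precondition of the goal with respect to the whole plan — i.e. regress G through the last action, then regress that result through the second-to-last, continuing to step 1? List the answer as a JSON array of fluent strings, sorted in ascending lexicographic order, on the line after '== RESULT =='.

Regress step by step:
  through step 2 (pickup(e)): drop {holding(e)}, keep {clear(b), ontable(f)}, require {clear(e), handempty, ontable(e)}
    → {clear(b), clear(e), handempty, ontable(e), ontable(f)}
  through step 1 (stack(b,f)): drop {clear(b), handempty}, keep {clear(e), ontable(e), ontable(f)}, require {clear(f), holding(b)}
    → {clear(e), clear(f), holding(b), ontable(e), ontable(f)}

== RESULT ==
["clear(e)", "clear(f)", "holding(b)", "ontable(e)", "ontable(f)"]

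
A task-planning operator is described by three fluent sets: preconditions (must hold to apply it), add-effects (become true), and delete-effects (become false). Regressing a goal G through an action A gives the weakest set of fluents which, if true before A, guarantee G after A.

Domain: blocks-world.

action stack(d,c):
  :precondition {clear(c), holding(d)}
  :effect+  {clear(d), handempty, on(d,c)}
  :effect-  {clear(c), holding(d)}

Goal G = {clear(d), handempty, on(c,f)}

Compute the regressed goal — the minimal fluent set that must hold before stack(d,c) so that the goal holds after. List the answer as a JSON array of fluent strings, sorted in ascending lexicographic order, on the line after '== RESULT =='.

Regress:
  G ∩ del = {}  (empty — regression defined)
  G \ add = {clear(d), handempty, on(c,f)} \ {clear(d), handempty, on(d,c)} = {on(c,f)}
  ∪ pre   = {on(c,f)} ∪ {clear(c), holding(d)}
          = {clear(c), holding(d), on(c,f)}

== RESULT ==
["clear(c)", "holding(d)", "on(c,f)"]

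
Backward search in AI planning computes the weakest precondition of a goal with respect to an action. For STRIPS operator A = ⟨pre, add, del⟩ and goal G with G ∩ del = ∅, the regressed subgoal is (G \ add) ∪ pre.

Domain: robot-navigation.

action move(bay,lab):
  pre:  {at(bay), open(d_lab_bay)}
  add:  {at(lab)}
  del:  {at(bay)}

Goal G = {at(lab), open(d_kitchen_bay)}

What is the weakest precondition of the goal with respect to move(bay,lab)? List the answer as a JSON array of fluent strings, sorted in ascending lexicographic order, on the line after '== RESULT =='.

Regress:
  G ∩ del = {}  (empty — regression defined)
  G \ add = {at(lab), open(d_kitchen_bay)} \ {at(lab)} = {open(d_kitchen_bay)}
  ∪ pre   = {open(d_kitchen_bay)} ∪ {at(bay), open(d_lab_bay)}
          = {at(bay), open(d_kitchen_bay), open(d_lab_bay)}

== RESULT ==
["at(bay)", "open(d_kitchen_bay)", "open(d_lab_bay)"]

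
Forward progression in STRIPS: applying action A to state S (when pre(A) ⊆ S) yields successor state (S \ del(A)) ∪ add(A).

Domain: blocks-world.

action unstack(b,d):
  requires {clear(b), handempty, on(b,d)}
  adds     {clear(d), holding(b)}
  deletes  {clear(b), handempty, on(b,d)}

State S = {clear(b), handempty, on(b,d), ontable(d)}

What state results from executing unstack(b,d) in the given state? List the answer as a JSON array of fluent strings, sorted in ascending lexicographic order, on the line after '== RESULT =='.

Compute (S \ del) ∪ add:
  pre ⊆ S: {clear(b), handempty, on(b,d)} ⊆ S  — applicable
  S \ del = {ontable(d)}
  ∪ add   = {clear(d), holding(b), ontable(d)}

== RESULT ==
["clear(d)", "holding(b)", "ontable(d)"]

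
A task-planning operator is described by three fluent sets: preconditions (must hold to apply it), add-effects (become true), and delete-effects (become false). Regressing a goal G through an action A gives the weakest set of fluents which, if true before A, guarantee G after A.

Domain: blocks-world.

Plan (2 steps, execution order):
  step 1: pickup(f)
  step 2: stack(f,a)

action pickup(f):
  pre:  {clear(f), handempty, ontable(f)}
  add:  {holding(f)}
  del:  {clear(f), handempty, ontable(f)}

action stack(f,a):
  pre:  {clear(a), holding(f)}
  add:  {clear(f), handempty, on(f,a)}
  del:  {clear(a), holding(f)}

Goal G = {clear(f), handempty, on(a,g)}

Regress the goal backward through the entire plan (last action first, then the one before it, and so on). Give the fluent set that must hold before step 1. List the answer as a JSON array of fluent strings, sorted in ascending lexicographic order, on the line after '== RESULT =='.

Work backward from the goal:
  through step 2 (stack(f,a)): drop {clear(f), handempty}, keep {on(a,g)}, require {clear(a), holding(f)}
    → {clear(a), holding(f), on(a,g)}
  through step 1 (pickup(f)): drop {holding(f)}, keep {clear(a), on(a,g)}, require {clear(f), handempty, ontable(f)}
    → {clear(a), clear(f), handempty, on(a,g), ontable(f)}

== RESULT ==
["clear(a)", "clear(f)", "handempty", "on(a,g)", "ontable(f)"]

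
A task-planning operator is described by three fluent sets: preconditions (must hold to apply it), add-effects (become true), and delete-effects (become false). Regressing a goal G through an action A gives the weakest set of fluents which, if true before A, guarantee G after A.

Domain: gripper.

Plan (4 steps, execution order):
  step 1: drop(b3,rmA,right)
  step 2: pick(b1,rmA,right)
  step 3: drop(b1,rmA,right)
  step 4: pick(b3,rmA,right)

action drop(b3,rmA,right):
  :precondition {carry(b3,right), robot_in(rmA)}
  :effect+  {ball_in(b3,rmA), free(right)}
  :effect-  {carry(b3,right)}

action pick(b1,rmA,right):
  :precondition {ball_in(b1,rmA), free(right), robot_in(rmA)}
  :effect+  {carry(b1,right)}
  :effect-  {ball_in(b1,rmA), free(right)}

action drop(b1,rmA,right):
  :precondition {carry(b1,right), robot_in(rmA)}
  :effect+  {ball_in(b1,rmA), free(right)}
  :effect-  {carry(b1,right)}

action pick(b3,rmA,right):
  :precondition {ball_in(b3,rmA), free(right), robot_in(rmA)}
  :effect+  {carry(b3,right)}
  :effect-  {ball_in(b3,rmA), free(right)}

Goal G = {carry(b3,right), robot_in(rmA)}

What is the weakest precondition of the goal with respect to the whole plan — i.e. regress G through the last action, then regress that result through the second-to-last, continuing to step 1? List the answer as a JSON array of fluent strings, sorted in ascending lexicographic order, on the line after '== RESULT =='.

Regress step by step:
  through step 4 (pick(b3,rmA,right)): drop {carry(b3,right)}, keep {robot_in(rmA)}, require {ball_in(b3,rmA), free(right), robot_in(rmA)}
    → {ball_in(b3,rmA), free(right), robot_in(rmA)}
  through step 3 (drop(b1,rmA,right)): drop {free(right)}, keep {ball_in(b3,rmA), robot_in(rmA)}, require {carry(b1,right), robot_in(rmA)}
    → {ball_in(b3,rmA), carry(b1,right), robot_in(rmA)}
  through step 2 (pick(b1,rmA,right)): drop {carry(b1,right)}, keep {ball_in(b3,rmA), robot_in(rmA)}, require {ball_in(b1,rmA), free(right), robot_in(rmA)}
    → {ball_in(b1,rmA), ball_in(b3,rmA), free(right), robot_in(rmA)}
  through step 1 (drop(b3,rmA,right)): drop {ball_in(b3,rmA), free(right)}, keep {ball_in(b1,rmA), robot_in(rmA)}, require {carry(b3,right), robot_in(rmA)}
    → {ball_in(b1,rmA), carry(b3,right), robot_in(rmA)}

== RESULT ==
["ball_in(b1,rmA)", "carry(b3,right)", "robot_in(rmA)"]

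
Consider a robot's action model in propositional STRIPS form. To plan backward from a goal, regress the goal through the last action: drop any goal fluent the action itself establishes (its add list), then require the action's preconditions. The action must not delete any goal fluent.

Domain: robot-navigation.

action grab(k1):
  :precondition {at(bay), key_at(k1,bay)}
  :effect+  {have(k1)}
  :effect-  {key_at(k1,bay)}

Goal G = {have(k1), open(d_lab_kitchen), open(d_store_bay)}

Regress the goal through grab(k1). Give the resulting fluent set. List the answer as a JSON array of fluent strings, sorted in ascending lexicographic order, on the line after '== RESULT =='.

Regress:
  G ∩ del = {}  (empty — regression defined)
  G \ add = {have(k1), open(d_lab_kitchen), open(d_store_bay)} \ {have(k1)} = {open(d_lab_kitchen), open(d_store_bay)}
  ∪ pre   = {open(d_lab_kitchen), open(d_store_bay)} ∪ {at(bay), key_at(k1,bay)}
          = {at(bay), key_at(k1,bay), open(d_lab_kitchen), open(d_store_bay)}

== RESULT ==
["at(bay)", "key_at(k1,bay)", "open(d_lab_kitchen)", "open(d_store_bay)"]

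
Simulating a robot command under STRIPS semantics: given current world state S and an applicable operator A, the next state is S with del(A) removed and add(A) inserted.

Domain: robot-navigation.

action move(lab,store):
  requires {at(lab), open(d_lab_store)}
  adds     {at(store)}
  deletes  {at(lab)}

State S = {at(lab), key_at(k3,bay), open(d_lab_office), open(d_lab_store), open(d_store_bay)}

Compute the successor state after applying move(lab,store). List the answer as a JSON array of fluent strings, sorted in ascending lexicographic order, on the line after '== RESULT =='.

Compute (S \ del) ∪ add:
  pre ⊆ S: {at(lab), open(d_lab_store)} ⊆ S  — applicable
  S \ del = {key_at(k3,bay), open(d_lab_office), open(d_lab_store), open(d_store_bay)}
  ∪ add   = {at(store), key_at(k3,bay), open(d_lab_office), open(d_lab_store), open(d_store_bay)}

== RESULT ==
["at(store)", "key_at(k3,bay)", "open(d_lab_office)", "open(d_lab_store)", "open(d_store_bay)"]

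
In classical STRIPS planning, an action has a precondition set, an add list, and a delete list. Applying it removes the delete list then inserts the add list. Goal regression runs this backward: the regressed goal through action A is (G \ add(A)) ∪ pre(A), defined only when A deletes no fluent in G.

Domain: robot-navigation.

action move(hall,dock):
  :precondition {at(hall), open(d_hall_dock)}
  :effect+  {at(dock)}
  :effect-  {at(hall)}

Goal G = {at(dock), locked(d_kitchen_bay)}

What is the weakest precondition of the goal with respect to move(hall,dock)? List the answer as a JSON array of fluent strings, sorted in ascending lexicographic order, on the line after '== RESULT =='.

Compute (G \ add) ∪ pre:
  G ∩ del = {}  (empty — regression defined)
  G \ add = {at(dock), locked(d_kitchen_bay)} \ {at(dock)} = {locked(d_kitchen_bay)}
  ∪ pre   = {locked(d_kitchen_bay)} ∪ {at(hall), open(d_hall_dock)}
          = {at(hall), locked(d_kitchen_bay), open(d_hall_dock)}

== RESULT ==
["at(hall)", "locked(d_kitchen_bay)", "open(d_hall_dock)"]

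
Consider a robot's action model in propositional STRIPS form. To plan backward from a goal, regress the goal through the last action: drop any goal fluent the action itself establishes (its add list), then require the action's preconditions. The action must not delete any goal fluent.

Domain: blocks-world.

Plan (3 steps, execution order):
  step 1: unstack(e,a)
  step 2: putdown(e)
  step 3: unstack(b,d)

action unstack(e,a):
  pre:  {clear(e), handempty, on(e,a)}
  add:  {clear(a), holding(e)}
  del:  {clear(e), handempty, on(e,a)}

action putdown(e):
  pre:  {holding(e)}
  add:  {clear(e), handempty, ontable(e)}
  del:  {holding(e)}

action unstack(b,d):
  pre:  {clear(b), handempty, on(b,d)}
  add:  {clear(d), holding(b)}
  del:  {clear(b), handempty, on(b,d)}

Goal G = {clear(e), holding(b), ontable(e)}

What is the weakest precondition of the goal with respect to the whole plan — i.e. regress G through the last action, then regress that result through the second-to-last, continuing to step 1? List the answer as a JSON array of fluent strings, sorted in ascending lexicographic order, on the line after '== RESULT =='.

Work backward from the goal:
  through step 3 (unstack(b,d)): drop {holding(b)}, keep {clear(e), ontable(e)}, require {clear(b), handempty, on(b,d)}
    → {clear(b), clear(e), handempty, on(b,d), ontable(e)}
  through step 2 (putdown(e)): drop {clear(e), handempty, ontable(e)}, keep {clear(b), on(b,d)}, require {holding(e)}
    → {clear(b), holding(e), on(b,d)}
  through step 1 (unstack(e,a)): drop {holding(e)}, keep {clear(b), on(b,d)}, require {clear(e), handempty, on(e,a)}
    → {clear(b), clear(e), handempty, on(b,d), on(e,a)}

== RESULT ==
["clear(b)", "clear(e)", "handempty", "on(b,d)", "on(e,a)"]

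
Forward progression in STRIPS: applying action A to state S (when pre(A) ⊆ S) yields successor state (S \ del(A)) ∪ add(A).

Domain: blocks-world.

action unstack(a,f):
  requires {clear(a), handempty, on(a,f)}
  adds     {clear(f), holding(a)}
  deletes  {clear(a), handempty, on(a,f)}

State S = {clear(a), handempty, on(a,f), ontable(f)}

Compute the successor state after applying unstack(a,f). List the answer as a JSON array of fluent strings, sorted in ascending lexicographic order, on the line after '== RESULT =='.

Progress:
  pre ⊆ S: {clear(a), handempty, on(a,f)} ⊆ S  — applicable
  S \ del = {ontable(f)}
  ∪ add   = {clear(f), holding(a), ontable(f)}

== RESULT ==
["clear(f)", "holding(a)", "ontable(f)"]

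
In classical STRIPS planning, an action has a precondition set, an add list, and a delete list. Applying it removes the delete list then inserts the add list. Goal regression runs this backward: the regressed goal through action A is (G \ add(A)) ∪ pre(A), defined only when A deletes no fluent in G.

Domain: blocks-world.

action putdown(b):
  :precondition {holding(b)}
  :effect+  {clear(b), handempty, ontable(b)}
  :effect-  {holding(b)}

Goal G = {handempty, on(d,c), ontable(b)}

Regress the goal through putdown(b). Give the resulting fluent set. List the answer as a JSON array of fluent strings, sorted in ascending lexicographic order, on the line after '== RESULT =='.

Compute (G \ add) ∪ pre:
  G ∩ del = {}  (empty — regression defined)
  G \ add = {handempty, on(d,c), ontable(b)} \ {clear(b), handempty, ontable(b)} = {on(d,c)}
  ∪ pre   = {on(d,c)} ∪ {holding(b)}
          = {holding(b), on(d,c)}

== RESULT ==
["holding(b)", "on(d,c)"]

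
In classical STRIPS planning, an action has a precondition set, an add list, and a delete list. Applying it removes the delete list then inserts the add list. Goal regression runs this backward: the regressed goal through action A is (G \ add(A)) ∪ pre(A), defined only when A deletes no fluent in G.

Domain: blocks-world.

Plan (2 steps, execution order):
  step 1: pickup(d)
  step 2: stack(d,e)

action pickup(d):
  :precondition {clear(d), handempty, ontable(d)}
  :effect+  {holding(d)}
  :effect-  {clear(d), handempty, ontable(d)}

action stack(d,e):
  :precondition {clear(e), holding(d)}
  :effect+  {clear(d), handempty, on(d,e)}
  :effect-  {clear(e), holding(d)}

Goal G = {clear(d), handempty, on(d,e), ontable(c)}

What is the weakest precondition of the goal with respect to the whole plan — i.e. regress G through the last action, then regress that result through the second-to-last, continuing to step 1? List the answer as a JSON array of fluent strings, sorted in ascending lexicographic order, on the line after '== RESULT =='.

Work backward from the goal:
  through step 2 (stack(d,e)): drop {clear(d), handempty, on(d,e)}, keep {ontable(c)}, require {clear(e), holding(d)}
    → {clear(e), holding(d), ontable(c)}
  through step 1 (pickup(d)): drop {holding(d)}, keep {clear(e), ontable(c)}, require {clear(d), handempty, ontable(d)}
    → {clear(d), clear(e), handempty, ontable(c), ontable(d)}

== RESULT ==
["clear(d)", "clear(e)", "handempty", "ontable(c)", "ontable(d)"]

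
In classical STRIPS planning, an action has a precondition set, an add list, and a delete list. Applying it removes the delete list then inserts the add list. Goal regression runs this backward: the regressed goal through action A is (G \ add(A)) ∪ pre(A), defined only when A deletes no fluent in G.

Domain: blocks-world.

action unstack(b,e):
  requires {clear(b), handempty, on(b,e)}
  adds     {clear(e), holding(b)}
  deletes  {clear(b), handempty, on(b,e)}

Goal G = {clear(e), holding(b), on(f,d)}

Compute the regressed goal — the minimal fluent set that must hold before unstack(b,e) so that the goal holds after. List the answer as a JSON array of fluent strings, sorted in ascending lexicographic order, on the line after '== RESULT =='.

Regress:
  G ∩ del = {}  (empty — regression defined)
  G \ add = {clear(e), holding(b), on(f,d)} \ {clear(e), holding(b)} = {on(f,d)}
  ∪ pre   = {on(f,d)} ∪ {clear(b), handempty, on(b,e)}
          = {clear(b), handempty, on(b,e), on(f,d)}

== RESULT ==
["clear(b)", "handempty", "on(b,e)", "on(f,d)"]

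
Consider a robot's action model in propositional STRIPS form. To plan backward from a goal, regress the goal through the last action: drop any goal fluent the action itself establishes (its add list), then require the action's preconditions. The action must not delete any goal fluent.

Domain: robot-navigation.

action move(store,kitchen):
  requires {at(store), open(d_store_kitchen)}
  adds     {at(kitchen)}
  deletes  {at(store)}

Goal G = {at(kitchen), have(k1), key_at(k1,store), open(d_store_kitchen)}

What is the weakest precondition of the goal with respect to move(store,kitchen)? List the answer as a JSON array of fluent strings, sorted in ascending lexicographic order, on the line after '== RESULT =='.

Compute (G \ add) ∪ pre:
  G ∩ del = {}  (empty — regression defined)
  G \ add = {at(kitchen), have(k1), key_at(k1,store), open(d_store_kitchen)} \ {at(kitchen)} = {have(k1), key_at(k1,store), open(d_store_kitchen)}
  ∪ pre   = {have(k1), key_at(k1,store), open(d_store_kitchen)} ∪ {at(store), open(d_store_kitchen)}
          = {at(store), have(k1), key_at(k1,store), open(d_store_kitchen)}

== RESULT ==
["at(store)", "have(k1)", "key_at(k1,store)", "open(d_store_kitchen)"]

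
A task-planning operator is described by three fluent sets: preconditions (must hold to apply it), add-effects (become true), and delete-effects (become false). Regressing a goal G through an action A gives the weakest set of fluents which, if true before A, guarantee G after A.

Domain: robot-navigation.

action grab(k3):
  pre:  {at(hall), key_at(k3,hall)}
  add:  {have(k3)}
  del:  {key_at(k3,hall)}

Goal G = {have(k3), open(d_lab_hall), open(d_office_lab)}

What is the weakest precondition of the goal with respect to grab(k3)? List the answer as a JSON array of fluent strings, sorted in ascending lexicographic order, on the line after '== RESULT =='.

Regress:
  G ∩ del = {}  (empty — regression defined)
  G \ add = {have(k3), open(d_lab_hall), open(d_office_lab)} \ {have(k3)} = {open(d_lab_hall), open(d_office_lab)}
  ∪ pre   = {open(d_lab_hall), open(d_office_lab)} ∪ {at(hall), key_at(k3,hall)}
          = {at(hall), key_at(k3,hall), open(d_lab_hall), open(d_office_lab)}

== RESULT ==
["at(hall)", "key_at(k3,hall)", "open(d_lab_hall)", "open(d_office_lab)"]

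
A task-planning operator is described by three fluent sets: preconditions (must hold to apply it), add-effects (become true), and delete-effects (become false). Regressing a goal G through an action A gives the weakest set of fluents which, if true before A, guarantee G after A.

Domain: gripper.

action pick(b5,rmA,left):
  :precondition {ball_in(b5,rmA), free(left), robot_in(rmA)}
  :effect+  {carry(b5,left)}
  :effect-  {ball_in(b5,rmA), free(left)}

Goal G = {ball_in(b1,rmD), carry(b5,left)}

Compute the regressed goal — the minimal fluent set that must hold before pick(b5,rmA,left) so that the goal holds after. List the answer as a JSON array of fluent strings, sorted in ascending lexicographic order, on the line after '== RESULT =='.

Compute (G \ add) ∪ pre:
  G ∩ del = {}  (empty — regression defined)
  G \ add = {ball_in(b1,rmD), carry(b5,left)} \ {carry(b5,left)} = {ball_in(b1,rmD)}
  ∪ pre   = {ball_in(b1,rmD)} ∪ {ball_in(b5,rmA), free(left), robot_in(rmA)}
          = {ball_in(b1,rmD), ball_in(b5,rmA), free(left), robot_in(rmA)}

== RESULT ==
["ball_in(b1,rmD)", "ball_in(b5,rmA)", "free(left)", "robot_in(rmA)"]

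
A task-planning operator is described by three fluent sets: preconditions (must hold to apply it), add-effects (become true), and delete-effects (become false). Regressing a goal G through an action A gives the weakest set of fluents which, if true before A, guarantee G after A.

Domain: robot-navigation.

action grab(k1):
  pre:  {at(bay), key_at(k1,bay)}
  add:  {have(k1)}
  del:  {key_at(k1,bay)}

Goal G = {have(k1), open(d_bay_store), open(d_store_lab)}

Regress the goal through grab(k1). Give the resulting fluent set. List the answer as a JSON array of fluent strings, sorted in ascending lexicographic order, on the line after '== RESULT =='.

Compute (G \ add) ∪ pre:
  G ∩ del = {}  (empty — regression defined)
  G \ add = {have(k1), open(d_bay_store), open(d_store_lab)} \ {have(k1)} = {open(d_bay_store), open(d_store_lab)}
  ∪ pre   = {open(d_bay_store), open(d_store_lab)} ∪ {at(bay), key_at(k1,bay)}
          = {at(bay), key_at(k1,bay), open(d_bay_store), open(d_store_lab)}

== RESULT ==
["at(bay)", "key_at(k1,bay)", "open(d_bay_store)", "open(d_store_lab)"]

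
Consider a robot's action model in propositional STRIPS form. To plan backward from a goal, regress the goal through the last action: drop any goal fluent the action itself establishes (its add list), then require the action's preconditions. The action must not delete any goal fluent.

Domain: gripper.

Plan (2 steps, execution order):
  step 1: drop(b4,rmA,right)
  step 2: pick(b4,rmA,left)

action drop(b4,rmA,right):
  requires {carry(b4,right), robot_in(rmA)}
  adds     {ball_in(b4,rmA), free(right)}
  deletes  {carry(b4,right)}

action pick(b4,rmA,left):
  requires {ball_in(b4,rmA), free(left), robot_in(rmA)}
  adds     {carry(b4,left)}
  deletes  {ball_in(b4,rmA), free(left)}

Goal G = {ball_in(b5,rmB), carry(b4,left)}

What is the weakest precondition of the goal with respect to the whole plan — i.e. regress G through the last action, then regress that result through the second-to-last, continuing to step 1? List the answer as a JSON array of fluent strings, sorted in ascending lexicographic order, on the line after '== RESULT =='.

Regress step by step:
  through step 2 (pick(b4,rmA,left)): drop {carry(b4,left)}, keep {ball_in(b5,rmB)}, require {ball_in(b4,rmA), free(left), robot_in(rmA)}
    → {ball_in(b4,rmA), ball_in(b5,rmB), free(left), robot_in(rmA)}
  through step 1 (drop(b4,rmA,right)): drop {ball_in(b4,rmA)}, keep {ball_in(b5,rmB), free(left), robot_in(rmA)}, require {carry(b4,right), robot_in(rmA)}
    → {ball_in(b5,rmB), carry(b4,right), free(left), robot_in(rmA)}

== RESULT ==
["ball_in(b5,rmB)", "carry(b4,right)", "free(left)", "robot_in(rmA)"]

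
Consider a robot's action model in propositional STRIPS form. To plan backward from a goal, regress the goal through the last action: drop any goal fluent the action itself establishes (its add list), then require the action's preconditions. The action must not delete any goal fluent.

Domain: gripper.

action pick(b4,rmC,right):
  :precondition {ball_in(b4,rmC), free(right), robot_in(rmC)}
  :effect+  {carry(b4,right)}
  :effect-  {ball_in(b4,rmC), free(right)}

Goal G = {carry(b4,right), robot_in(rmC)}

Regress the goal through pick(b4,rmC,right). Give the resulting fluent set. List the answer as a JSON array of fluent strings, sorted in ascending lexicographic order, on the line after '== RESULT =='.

Regress:
  G ∩ del = {}  (empty — regression defined)
  G \ add = {carry(b4,right), robot_in(rmC)} \ {carry(b4,right)} = {robot_in(rmC)}
  ∪ pre   = {robot_in(rmC)} ∪ {ball_in(b4,rmC), free(right), robot_in(rmC)}
          = {ball_in(b4,rmC), free(right), robot_in(rmC)}

== RESULT ==
["ball_in(b4,rmC)", "free(right)", "robot_in(rmC)"]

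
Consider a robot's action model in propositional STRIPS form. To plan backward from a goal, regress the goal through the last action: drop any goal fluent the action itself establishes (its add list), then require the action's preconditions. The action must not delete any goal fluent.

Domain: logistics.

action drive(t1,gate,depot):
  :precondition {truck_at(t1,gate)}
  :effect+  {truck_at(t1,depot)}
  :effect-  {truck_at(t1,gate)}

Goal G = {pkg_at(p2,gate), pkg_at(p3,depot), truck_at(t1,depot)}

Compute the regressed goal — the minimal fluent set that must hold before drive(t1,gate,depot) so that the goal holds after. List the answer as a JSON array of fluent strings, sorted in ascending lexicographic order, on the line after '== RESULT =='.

Compute (G \ add) ∪ pre:
  G ∩ del = {}  (empty — regression defined)
  G \ add = {pkg_at(p2,gate), pkg_at(p3,depot), truck_at(t1,depot)} \ {truck_at(t1,depot)} = {pkg_at(p2,gate), pkg_at(p3,depot)}
  ∪ pre   = {pkg_at(p2,gate), pkg_at(p3,depot)} ∪ {truck_at(t1,gate)}
          = {pkg_at(p2,gate), pkg_at(p3,depot), truck_at(t1,gate)}

== RESULT ==
["pkg_at(p2,gate)", "pkg_at(p3,depot)", "truck_at(t1,gate)"]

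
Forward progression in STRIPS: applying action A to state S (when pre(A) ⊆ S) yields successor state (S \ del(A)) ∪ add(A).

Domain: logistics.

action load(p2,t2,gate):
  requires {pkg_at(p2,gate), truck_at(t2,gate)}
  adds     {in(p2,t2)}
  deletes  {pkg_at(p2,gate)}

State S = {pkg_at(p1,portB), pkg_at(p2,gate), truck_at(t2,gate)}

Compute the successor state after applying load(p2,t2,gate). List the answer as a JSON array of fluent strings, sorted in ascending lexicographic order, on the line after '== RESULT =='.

Progress:
  pre ⊆ S: {pkg_at(p2,gate), truck_at(t2,gate)} ⊆ S  — applicable
  S \ del = {pkg_at(p1,portB), truck_at(t2,gate)}
  ∪ add   = {in(p2,t2), pkg_at(p1,portB), truck_at(t2,gate)}

== RESULT ==
["in(p2,t2)", "pkg_at(p1,portB)", "truck_at(t2,gate)"]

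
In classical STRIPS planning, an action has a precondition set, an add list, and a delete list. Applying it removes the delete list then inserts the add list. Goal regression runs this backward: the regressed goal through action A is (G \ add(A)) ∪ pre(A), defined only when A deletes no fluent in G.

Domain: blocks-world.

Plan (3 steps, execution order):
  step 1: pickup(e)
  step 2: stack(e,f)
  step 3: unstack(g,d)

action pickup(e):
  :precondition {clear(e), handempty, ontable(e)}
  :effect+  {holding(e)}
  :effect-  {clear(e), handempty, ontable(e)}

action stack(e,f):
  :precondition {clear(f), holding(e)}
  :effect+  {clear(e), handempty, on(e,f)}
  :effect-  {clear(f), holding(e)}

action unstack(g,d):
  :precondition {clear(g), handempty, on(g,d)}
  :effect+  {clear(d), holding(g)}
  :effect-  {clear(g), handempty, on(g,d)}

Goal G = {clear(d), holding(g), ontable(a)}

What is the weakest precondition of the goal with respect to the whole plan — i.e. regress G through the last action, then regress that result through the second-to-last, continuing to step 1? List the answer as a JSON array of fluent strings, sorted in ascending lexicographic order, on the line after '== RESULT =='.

Regress step by step:
  through step 3 (unstack(g,d)): drop {clear(d), holding(g)}, keep {ontable(a)}, require {clear(g), handempty, on(g,d)}
    → {clear(g), handempty, on(g,d), ontable(a)}
  through step 2 (stack(e,f)): drop {handempty}, keep {clear(g), on(g,d), ontable(a)}, require {clear(f), holding(e)}
    → {clear(f), clear(g), holding(e), on(g,d), ontable(a)}
  through step 1 (pickup(e)): drop {holding(e)}, keep {clear(f), clear(g), on(g,d), ontable(a)}, require {clear(e), handempty, ontable(e)}
    → {clear(e), clear(f), clear(g), handempty, on(g,d), ontable(a), ontable(e)}

== RESULT ==
["clear(e)", "clear(f)", "clear(g)", "handempty", "on(g,d)", "ontable(a)", "ontable(e)"]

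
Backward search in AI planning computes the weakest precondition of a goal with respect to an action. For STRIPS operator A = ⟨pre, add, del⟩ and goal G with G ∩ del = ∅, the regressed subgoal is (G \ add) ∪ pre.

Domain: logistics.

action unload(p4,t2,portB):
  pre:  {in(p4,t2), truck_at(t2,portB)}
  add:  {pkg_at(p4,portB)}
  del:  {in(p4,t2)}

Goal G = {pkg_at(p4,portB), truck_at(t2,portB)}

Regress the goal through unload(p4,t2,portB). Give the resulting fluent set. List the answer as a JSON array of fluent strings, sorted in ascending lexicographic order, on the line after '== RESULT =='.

Compute (G \ add) ∪ pre:
  G ∩ del = {}  (empty — regression defined)
  G \ add = {pkg_at(p4,portB), truck_at(t2,portB)} \ {pkg_at(p4,portB)} = {truck_at(t2,portB)}
  ∪ pre   = {truck_at(t2,portB)} ∪ {in(p4,t2), truck_at(t2,portB)}
          = {in(p4,t2), truck_at(t2,portB)}

== RESULT ==
["in(p4,t2)", "truck_at(t2,portB)"]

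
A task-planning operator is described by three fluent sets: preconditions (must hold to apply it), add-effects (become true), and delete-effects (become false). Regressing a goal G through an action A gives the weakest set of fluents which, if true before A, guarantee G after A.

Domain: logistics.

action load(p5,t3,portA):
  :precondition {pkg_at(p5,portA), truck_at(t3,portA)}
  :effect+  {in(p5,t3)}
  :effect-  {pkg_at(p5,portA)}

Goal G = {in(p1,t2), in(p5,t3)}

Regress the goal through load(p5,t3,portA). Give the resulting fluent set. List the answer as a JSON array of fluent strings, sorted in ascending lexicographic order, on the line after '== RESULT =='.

Compute (G \ add) ∪ pre:
  G ∩ del = {}  (empty — regression defined)
  G \ add = {in(p1,t2), in(p5,t3)} \ {in(p5,t3)} = {in(p1,t2)}
  ∪ pre   = {in(p1,t2)} ∪ {pkg_at(p5,portA), truck_at(t3,portA)}
          = {in(p1,t2), pkg_at(p5,portA), truck_at(t3,portA)}

== RESULT ==
["in(p1,t2)", "pkg_at(p5,portA)", "truck_at(t3,portA)"]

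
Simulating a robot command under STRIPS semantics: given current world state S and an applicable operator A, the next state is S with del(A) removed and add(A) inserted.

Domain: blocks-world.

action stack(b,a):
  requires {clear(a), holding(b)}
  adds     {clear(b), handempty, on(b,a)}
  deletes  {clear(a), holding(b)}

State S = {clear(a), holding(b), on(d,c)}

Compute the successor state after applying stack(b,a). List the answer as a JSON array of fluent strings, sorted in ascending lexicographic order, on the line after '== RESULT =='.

Progress:
  pre ⊆ S: {clear(a), holding(b)} ⊆ S  — applicable
  S \ del = {on(d,c)}
  ∪ add   = {clear(b), handempty, on(b,a), on(d,c)}

== RESULT ==
["clear(b)", "handempty", "on(b,a)", "on(d,c)"]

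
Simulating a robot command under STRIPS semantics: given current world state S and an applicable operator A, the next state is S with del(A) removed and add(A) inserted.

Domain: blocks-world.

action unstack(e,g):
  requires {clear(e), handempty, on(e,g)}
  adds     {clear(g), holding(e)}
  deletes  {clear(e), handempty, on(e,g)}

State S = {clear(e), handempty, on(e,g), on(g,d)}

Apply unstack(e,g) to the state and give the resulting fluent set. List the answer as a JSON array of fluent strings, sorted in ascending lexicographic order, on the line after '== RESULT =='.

Compute (S \ del) ∪ add:
  pre ⊆ S: {clear(e), handempty, on(e,g)} ⊆ S  — applicable
  S \ del = {on(g,d)}
  ∪ add   = {clear(g), holding(e), on(g,d)}

== RESULT ==
["clear(g)", "holding(e)", "on(g,d)"]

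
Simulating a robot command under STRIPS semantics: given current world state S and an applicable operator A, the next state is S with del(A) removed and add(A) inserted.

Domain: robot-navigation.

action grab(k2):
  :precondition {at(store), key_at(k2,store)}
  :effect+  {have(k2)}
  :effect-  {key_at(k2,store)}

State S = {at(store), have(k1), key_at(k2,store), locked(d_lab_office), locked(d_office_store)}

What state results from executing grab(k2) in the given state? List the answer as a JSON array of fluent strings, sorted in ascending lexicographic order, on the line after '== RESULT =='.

Progress:
  pre ⊆ S: {at(store), key_at(k2,store)} ⊆ S  — applicable
  S \ del = {at(store), have(k1), locked(d_lab_office), locked(d_office_store)}
  ∪ add   = {at(store), have(k1), have(k2), locked(d_lab_office), locked(d_office_store)}

== RESULT ==
["at(store)", "have(k1)", "have(k2)", "locked(d_lab_office)", "locked(d_office_store)"]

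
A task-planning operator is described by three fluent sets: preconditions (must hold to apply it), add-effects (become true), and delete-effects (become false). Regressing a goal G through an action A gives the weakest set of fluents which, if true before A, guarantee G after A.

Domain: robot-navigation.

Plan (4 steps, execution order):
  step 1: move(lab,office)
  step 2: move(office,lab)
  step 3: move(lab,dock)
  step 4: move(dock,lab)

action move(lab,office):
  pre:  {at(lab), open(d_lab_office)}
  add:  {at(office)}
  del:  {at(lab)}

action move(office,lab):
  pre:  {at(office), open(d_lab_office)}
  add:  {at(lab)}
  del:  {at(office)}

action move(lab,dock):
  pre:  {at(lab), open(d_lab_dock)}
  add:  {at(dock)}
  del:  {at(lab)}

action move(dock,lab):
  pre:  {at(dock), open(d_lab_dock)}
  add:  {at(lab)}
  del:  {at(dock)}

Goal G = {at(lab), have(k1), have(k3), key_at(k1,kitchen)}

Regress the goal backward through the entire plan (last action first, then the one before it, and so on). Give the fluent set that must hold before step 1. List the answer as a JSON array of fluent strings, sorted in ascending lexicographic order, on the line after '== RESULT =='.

Regress step by step:
  through step 4 (move(dock,lab)): drop {at(lab)}, keep {have(k1), have(k3), key_at(k1,kitchen)}, require {at(dock), open(d_lab_dock)}
    → {at(dock), have(k1), have(k3), key_at(k1,kitchen), open(d_lab_dock)}
  through step 3 (move(lab,dock)): drop {at(dock)}, keep {have(k1), have(k3), key_at(k1,kitchen), open(d_lab_dock)}, require {at(lab), open(d_lab_dock)}
    → {at(lab), have(k1), have(k3), key_at(k1,kitchen), open(d_lab_dock)}
  through step 2 (move(office,lab)): drop {at(lab)}, keep {have(k1), have(k3), key_at(k1,kitchen), open(d_lab_dock)}, require {at(office), open(d_lab_office)}
    → {at(office), have(k1), have(k3), key_at(k1,kitchen), open(d_lab_dock), open(d_lab_office)}
  through step 1 (move(lab,office)): drop {at(office)}, keep {have(k1), have(k3), key_at(k1,kitchen), open(d_lab_dock), open(d_lab_office)}, require {at(lab), open(d_lab_office)}
    → {at(lab), have(k1), have(k3), key_at(k1,kitchen), open(d_lab_dock), open(d_lab_office)}

== RESULT ==
["at(lab)", "have(k1)", "have(k3)", "key_at(k1,kitchen)", "open(d_lab_dock)", "open(d_lab_office)"]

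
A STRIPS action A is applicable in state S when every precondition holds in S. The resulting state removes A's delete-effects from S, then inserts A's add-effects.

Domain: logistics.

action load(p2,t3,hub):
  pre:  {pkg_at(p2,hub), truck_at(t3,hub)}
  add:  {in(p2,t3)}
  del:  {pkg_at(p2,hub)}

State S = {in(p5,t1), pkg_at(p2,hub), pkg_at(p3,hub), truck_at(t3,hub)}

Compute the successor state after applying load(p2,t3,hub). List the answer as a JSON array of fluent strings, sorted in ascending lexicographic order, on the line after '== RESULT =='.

Progress:
  pre ⊆ S: {pkg_at(p2,hub), truck_at(t3,hub)} ⊆ S  — applicable
  S \ del = {in(p5,t1), pkg_at(p3,hub), truck_at(t3,hub)}
  ∪ add   = {in(p2,t3), in(p5,t1), pkg_at(p3,hub), truck_at(t3,hub)}

== RESULT ==
["in(p2,t3)", "in(p5,t1)", "pkg_at(p3,hub)", "truck_at(t3,hub)"]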